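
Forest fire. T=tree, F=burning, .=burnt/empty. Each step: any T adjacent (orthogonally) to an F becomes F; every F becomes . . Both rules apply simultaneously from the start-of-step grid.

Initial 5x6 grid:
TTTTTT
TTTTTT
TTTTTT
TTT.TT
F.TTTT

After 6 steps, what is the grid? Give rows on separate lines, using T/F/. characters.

Step 1: 1 trees catch fire, 1 burn out
  TTTTTT
  TTTTTT
  TTTTTT
  FTT.TT
  ..TTTT
Step 2: 2 trees catch fire, 1 burn out
  TTTTTT
  TTTTTT
  FTTTTT
  .FT.TT
  ..TTTT
Step 3: 3 trees catch fire, 2 burn out
  TTTTTT
  FTTTTT
  .FTTTT
  ..F.TT
  ..TTTT
Step 4: 4 trees catch fire, 3 burn out
  FTTTTT
  .FTTTT
  ..FTTT
  ....TT
  ..FTTT
Step 5: 4 trees catch fire, 4 burn out
  .FTTTT
  ..FTTT
  ...FTT
  ....TT
  ...FTT
Step 6: 4 trees catch fire, 4 burn out
  ..FTTT
  ...FTT
  ....FT
  ....TT
  ....FT

..FTTT
...FTT
....FT
....TT
....FT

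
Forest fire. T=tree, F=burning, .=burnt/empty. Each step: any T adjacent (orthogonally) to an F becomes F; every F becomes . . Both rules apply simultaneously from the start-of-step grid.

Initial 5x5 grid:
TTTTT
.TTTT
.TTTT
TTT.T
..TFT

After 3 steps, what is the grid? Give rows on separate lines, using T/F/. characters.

Step 1: 2 trees catch fire, 1 burn out
  TTTTT
  .TTTT
  .TTTT
  TTT.T
  ..F.F
Step 2: 2 trees catch fire, 2 burn out
  TTTTT
  .TTTT
  .TTTT
  TTF.F
  .....
Step 3: 3 trees catch fire, 2 burn out
  TTTTT
  .TTTT
  .TFTF
  TF...
  .....

TTTTT
.TTTT
.TFTF
TF...
.....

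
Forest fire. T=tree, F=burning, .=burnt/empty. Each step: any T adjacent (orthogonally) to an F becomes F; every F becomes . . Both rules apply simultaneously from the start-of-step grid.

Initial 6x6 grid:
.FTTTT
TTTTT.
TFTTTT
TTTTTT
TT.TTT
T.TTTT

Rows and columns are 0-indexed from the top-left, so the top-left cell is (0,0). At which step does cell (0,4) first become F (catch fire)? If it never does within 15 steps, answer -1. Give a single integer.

Step 1: cell (0,4)='T' (+5 fires, +2 burnt)
Step 2: cell (0,4)='T' (+7 fires, +5 burnt)
Step 3: cell (0,4)='F' (+5 fires, +7 burnt)
  -> target ignites at step 3
Step 4: cell (0,4)='.' (+6 fires, +5 burnt)
Step 5: cell (0,4)='.' (+3 fires, +6 burnt)
Step 6: cell (0,4)='.' (+3 fires, +3 burnt)
Step 7: cell (0,4)='.' (+1 fires, +3 burnt)
Step 8: cell (0,4)='.' (+0 fires, +1 burnt)
  fire out at step 8

3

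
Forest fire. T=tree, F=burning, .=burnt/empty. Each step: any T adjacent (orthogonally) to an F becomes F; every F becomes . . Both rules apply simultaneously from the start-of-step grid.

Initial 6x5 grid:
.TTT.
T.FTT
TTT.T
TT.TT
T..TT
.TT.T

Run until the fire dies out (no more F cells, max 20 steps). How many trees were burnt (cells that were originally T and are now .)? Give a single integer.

Answer: 18

Derivation:
Step 1: +3 fires, +1 burnt (F count now 3)
Step 2: +4 fires, +3 burnt (F count now 4)
Step 3: +3 fires, +4 burnt (F count now 3)
Step 4: +3 fires, +3 burnt (F count now 3)
Step 5: +3 fires, +3 burnt (F count now 3)
Step 6: +2 fires, +3 burnt (F count now 2)
Step 7: +0 fires, +2 burnt (F count now 0)
Fire out after step 7
Initially T: 20, now '.': 28
Total burnt (originally-T cells now '.'): 18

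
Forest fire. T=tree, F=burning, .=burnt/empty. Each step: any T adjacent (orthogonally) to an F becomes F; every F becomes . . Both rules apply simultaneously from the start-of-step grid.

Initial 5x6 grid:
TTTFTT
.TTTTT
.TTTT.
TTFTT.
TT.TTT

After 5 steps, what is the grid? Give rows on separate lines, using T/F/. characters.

Step 1: 6 trees catch fire, 2 burn out
  TTF.FT
  .TTFTT
  .TFTT.
  TF.FT.
  TT.TTT
Step 2: 10 trees catch fire, 6 burn out
  TF...F
  .TF.FT
  .F.FT.
  F...F.
  TF.FTT
Step 3: 6 trees catch fire, 10 burn out
  F.....
  .F...F
  ....F.
  ......
  F...FT
Step 4: 1 trees catch fire, 6 burn out
  ......
  ......
  ......
  ......
  .....F
Step 5: 0 trees catch fire, 1 burn out
  ......
  ......
  ......
  ......
  ......

......
......
......
......
......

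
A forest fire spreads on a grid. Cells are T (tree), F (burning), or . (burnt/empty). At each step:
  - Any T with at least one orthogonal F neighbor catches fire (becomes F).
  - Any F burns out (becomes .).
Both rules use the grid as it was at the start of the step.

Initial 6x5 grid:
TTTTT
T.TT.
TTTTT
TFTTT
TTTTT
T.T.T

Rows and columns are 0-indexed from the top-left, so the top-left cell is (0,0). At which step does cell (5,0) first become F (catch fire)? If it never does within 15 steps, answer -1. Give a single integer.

Step 1: cell (5,0)='T' (+4 fires, +1 burnt)
Step 2: cell (5,0)='T' (+5 fires, +4 burnt)
Step 3: cell (5,0)='F' (+7 fires, +5 burnt)
  -> target ignites at step 3
Step 4: cell (5,0)='.' (+5 fires, +7 burnt)
Step 5: cell (5,0)='.' (+3 fires, +5 burnt)
Step 6: cell (5,0)='.' (+1 fires, +3 burnt)
Step 7: cell (5,0)='.' (+0 fires, +1 burnt)
  fire out at step 7

3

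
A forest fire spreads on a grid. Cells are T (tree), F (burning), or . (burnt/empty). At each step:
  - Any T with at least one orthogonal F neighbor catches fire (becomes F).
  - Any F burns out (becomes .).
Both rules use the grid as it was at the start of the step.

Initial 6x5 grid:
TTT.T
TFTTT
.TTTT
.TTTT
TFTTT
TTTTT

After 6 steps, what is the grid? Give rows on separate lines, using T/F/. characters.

Step 1: 8 trees catch fire, 2 burn out
  TFT.T
  F.FTT
  .FTTT
  .FTTT
  F.FTT
  TFTTT
Step 2: 8 trees catch fire, 8 burn out
  F.F.T
  ...FT
  ..FTT
  ..FTT
  ...FT
  F.FTT
Step 3: 5 trees catch fire, 8 burn out
  ....T
  ....F
  ...FT
  ...FT
  ....F
  ...FT
Step 4: 4 trees catch fire, 5 burn out
  ....F
  .....
  ....F
  ....F
  .....
  ....F
Step 5: 0 trees catch fire, 4 burn out
  .....
  .....
  .....
  .....
  .....
  .....
Step 6: 0 trees catch fire, 0 burn out
  .....
  .....
  .....
  .....
  .....
  .....

.....
.....
.....
.....
.....
.....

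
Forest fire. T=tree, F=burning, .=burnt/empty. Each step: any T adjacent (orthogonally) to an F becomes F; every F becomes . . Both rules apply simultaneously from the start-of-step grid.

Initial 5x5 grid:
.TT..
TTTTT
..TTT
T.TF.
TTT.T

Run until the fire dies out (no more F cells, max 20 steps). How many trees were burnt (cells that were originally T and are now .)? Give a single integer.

Step 1: +2 fires, +1 burnt (F count now 2)
Step 2: +4 fires, +2 burnt (F count now 4)
Step 3: +3 fires, +4 burnt (F count now 3)
Step 4: +3 fires, +3 burnt (F count now 3)
Step 5: +3 fires, +3 burnt (F count now 3)
Step 6: +0 fires, +3 burnt (F count now 0)
Fire out after step 6
Initially T: 16, now '.': 24
Total burnt (originally-T cells now '.'): 15

Answer: 15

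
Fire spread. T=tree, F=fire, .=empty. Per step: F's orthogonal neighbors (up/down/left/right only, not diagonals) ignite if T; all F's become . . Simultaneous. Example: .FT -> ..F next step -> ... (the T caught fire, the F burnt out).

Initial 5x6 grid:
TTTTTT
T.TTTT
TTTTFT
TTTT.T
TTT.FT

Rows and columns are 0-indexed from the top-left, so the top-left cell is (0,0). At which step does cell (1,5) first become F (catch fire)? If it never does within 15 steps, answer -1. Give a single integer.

Step 1: cell (1,5)='T' (+4 fires, +2 burnt)
Step 2: cell (1,5)='F' (+6 fires, +4 burnt)
  -> target ignites at step 2
Step 3: cell (1,5)='.' (+5 fires, +6 burnt)
Step 4: cell (1,5)='.' (+4 fires, +5 burnt)
Step 5: cell (1,5)='.' (+4 fires, +4 burnt)
Step 6: cell (1,5)='.' (+2 fires, +4 burnt)
Step 7: cell (1,5)='.' (+0 fires, +2 burnt)
  fire out at step 7

2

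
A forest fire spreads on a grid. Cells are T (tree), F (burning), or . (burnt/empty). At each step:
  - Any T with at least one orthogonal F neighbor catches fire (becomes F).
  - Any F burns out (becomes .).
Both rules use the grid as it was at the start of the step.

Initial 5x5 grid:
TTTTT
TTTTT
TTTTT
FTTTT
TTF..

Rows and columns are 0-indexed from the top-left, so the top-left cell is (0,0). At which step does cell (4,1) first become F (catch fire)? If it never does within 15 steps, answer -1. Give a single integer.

Step 1: cell (4,1)='F' (+5 fires, +2 burnt)
  -> target ignites at step 1
Step 2: cell (4,1)='.' (+4 fires, +5 burnt)
Step 3: cell (4,1)='.' (+5 fires, +4 burnt)
Step 4: cell (4,1)='.' (+4 fires, +5 burnt)
Step 5: cell (4,1)='.' (+2 fires, +4 burnt)
Step 6: cell (4,1)='.' (+1 fires, +2 burnt)
Step 7: cell (4,1)='.' (+0 fires, +1 burnt)
  fire out at step 7

1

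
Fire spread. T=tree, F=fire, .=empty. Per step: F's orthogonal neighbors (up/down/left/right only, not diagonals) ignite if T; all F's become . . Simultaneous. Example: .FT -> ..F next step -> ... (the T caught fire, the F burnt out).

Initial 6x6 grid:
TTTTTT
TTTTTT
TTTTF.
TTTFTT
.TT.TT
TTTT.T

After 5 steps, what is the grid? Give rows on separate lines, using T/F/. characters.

Step 1: 4 trees catch fire, 2 burn out
  TTTTTT
  TTTTFT
  TTTF..
  TTF.FT
  .TT.TT
  TTTT.T
Step 2: 8 trees catch fire, 4 burn out
  TTTTFT
  TTTF.F
  TTF...
  TF...F
  .TF.FT
  TTTT.T
Step 3: 8 trees catch fire, 8 burn out
  TTTF.F
  TTF...
  TF....
  F.....
  .F...F
  TTFT.T
Step 4: 6 trees catch fire, 8 burn out
  TTF...
  TF....
  F.....
  ......
  ......
  TF.F.F
Step 5: 3 trees catch fire, 6 burn out
  TF....
  F.....
  ......
  ......
  ......
  F.....

TF....
F.....
......
......
......
F.....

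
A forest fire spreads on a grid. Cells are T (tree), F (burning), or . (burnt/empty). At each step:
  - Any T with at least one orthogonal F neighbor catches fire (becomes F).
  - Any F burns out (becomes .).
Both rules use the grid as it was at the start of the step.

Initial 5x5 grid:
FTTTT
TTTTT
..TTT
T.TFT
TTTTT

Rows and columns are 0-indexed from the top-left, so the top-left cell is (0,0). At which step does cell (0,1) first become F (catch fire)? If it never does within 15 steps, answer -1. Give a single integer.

Step 1: cell (0,1)='F' (+6 fires, +2 burnt)
  -> target ignites at step 1
Step 2: cell (0,1)='.' (+7 fires, +6 burnt)
Step 3: cell (0,1)='.' (+4 fires, +7 burnt)
Step 4: cell (0,1)='.' (+2 fires, +4 burnt)
Step 5: cell (0,1)='.' (+1 fires, +2 burnt)
Step 6: cell (0,1)='.' (+0 fires, +1 burnt)
  fire out at step 6

1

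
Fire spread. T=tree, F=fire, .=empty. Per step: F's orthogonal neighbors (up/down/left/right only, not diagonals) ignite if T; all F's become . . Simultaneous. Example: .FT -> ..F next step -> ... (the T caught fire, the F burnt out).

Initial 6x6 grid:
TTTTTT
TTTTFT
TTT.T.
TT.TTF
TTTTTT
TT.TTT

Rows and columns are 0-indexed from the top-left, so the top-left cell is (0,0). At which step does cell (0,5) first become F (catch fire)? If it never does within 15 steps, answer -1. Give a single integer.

Step 1: cell (0,5)='T' (+6 fires, +2 burnt)
Step 2: cell (0,5)='F' (+6 fires, +6 burnt)
  -> target ignites at step 2
Step 3: cell (0,5)='.' (+5 fires, +6 burnt)
Step 4: cell (0,5)='.' (+5 fires, +5 burnt)
Step 5: cell (0,5)='.' (+4 fires, +5 burnt)
Step 6: cell (0,5)='.' (+3 fires, +4 burnt)
Step 7: cell (0,5)='.' (+1 fires, +3 burnt)
Step 8: cell (0,5)='.' (+0 fires, +1 burnt)
  fire out at step 8

2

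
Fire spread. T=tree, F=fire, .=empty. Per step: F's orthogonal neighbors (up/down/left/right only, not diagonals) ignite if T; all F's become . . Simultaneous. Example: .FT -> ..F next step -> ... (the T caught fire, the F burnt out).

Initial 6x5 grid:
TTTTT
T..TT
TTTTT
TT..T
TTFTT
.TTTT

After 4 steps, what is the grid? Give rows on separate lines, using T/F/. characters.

Step 1: 3 trees catch fire, 1 burn out
  TTTTT
  T..TT
  TTTTT
  TT..T
  TF.FT
  .TFTT
Step 2: 5 trees catch fire, 3 burn out
  TTTTT
  T..TT
  TTTTT
  TF..T
  F...F
  .F.FT
Step 3: 4 trees catch fire, 5 burn out
  TTTTT
  T..TT
  TFTTT
  F...F
  .....
  ....F
Step 4: 3 trees catch fire, 4 burn out
  TTTTT
  T..TT
  F.FTF
  .....
  .....
  .....

TTTTT
T..TT
F.FTF
.....
.....
.....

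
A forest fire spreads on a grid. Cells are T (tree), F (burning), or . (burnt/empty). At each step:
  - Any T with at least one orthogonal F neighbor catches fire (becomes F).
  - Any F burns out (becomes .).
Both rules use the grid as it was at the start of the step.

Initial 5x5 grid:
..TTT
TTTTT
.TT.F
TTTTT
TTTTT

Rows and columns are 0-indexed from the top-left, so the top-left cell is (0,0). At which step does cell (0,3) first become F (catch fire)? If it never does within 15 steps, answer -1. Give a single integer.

Step 1: cell (0,3)='T' (+2 fires, +1 burnt)
Step 2: cell (0,3)='T' (+4 fires, +2 burnt)
Step 3: cell (0,3)='F' (+4 fires, +4 burnt)
  -> target ignites at step 3
Step 4: cell (0,3)='.' (+5 fires, +4 burnt)
Step 5: cell (0,3)='.' (+4 fires, +5 burnt)
Step 6: cell (0,3)='.' (+1 fires, +4 burnt)
Step 7: cell (0,3)='.' (+0 fires, +1 burnt)
  fire out at step 7

3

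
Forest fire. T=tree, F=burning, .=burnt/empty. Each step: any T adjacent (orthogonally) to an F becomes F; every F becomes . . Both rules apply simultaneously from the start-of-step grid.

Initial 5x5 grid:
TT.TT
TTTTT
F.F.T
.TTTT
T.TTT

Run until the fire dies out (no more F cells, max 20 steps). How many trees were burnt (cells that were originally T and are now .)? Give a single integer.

Step 1: +3 fires, +2 burnt (F count now 3)
Step 2: +6 fires, +3 burnt (F count now 6)
Step 3: +5 fires, +6 burnt (F count now 5)
Step 4: +3 fires, +5 burnt (F count now 3)
Step 5: +0 fires, +3 burnt (F count now 0)
Fire out after step 5
Initially T: 18, now '.': 24
Total burnt (originally-T cells now '.'): 17

Answer: 17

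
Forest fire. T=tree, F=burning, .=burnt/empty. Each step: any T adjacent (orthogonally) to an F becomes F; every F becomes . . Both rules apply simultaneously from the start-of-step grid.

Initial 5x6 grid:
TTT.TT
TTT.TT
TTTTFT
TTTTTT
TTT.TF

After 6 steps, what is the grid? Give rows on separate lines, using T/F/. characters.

Step 1: 6 trees catch fire, 2 burn out
  TTT.TT
  TTT.FT
  TTTF.F
  TTTTFF
  TTT.F.
Step 2: 4 trees catch fire, 6 burn out
  TTT.FT
  TTT..F
  TTF...
  TTTF..
  TTT...
Step 3: 4 trees catch fire, 4 burn out
  TTT..F
  TTF...
  TF....
  TTF...
  TTT...
Step 4: 5 trees catch fire, 4 burn out
  TTF...
  TF....
  F.....
  TF....
  TTF...
Step 5: 4 trees catch fire, 5 burn out
  TF....
  F.....
  ......
  F.....
  TF....
Step 6: 2 trees catch fire, 4 burn out
  F.....
  ......
  ......
  ......
  F.....

F.....
......
......
......
F.....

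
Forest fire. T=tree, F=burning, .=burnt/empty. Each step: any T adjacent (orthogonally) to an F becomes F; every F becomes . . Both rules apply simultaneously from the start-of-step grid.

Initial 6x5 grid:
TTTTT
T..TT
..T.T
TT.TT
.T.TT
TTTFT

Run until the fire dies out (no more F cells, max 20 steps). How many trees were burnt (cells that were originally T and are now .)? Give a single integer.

Step 1: +3 fires, +1 burnt (F count now 3)
Step 2: +3 fires, +3 burnt (F count now 3)
Step 3: +3 fires, +3 burnt (F count now 3)
Step 4: +2 fires, +3 burnt (F count now 2)
Step 5: +2 fires, +2 burnt (F count now 2)
Step 6: +2 fires, +2 burnt (F count now 2)
Step 7: +1 fires, +2 burnt (F count now 1)
Step 8: +1 fires, +1 burnt (F count now 1)
Step 9: +1 fires, +1 burnt (F count now 1)
Step 10: +1 fires, +1 burnt (F count now 1)
Step 11: +1 fires, +1 burnt (F count now 1)
Step 12: +0 fires, +1 burnt (F count now 0)
Fire out after step 12
Initially T: 21, now '.': 29
Total burnt (originally-T cells now '.'): 20

Answer: 20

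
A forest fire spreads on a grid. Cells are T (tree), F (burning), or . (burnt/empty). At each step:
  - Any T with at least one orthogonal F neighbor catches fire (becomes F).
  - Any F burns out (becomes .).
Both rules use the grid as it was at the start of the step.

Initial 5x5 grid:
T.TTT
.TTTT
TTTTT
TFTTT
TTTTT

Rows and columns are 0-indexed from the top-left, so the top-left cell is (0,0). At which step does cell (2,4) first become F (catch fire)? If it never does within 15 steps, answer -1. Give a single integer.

Step 1: cell (2,4)='T' (+4 fires, +1 burnt)
Step 2: cell (2,4)='T' (+6 fires, +4 burnt)
Step 3: cell (2,4)='T' (+4 fires, +6 burnt)
Step 4: cell (2,4)='F' (+4 fires, +4 burnt)
  -> target ignites at step 4
Step 5: cell (2,4)='.' (+2 fires, +4 burnt)
Step 6: cell (2,4)='.' (+1 fires, +2 burnt)
Step 7: cell (2,4)='.' (+0 fires, +1 burnt)
  fire out at step 7

4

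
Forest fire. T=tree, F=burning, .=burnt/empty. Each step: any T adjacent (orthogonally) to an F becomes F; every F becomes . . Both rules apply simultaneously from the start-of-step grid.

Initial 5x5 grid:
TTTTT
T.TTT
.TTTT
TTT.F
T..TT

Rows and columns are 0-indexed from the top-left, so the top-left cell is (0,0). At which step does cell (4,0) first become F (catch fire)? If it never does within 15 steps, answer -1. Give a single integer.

Step 1: cell (4,0)='T' (+2 fires, +1 burnt)
Step 2: cell (4,0)='T' (+3 fires, +2 burnt)
Step 3: cell (4,0)='T' (+3 fires, +3 burnt)
Step 4: cell (4,0)='T' (+4 fires, +3 burnt)
Step 5: cell (4,0)='T' (+2 fires, +4 burnt)
Step 6: cell (4,0)='T' (+2 fires, +2 burnt)
Step 7: cell (4,0)='F' (+2 fires, +2 burnt)
  -> target ignites at step 7
Step 8: cell (4,0)='.' (+1 fires, +2 burnt)
Step 9: cell (4,0)='.' (+0 fires, +1 burnt)
  fire out at step 9

7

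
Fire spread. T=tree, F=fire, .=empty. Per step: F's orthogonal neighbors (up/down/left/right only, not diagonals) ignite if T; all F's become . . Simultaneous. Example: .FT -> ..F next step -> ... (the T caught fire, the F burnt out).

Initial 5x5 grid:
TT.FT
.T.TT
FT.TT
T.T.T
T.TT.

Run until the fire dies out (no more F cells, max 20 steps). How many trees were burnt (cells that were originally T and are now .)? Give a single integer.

Step 1: +4 fires, +2 burnt (F count now 4)
Step 2: +4 fires, +4 burnt (F count now 4)
Step 3: +2 fires, +4 burnt (F count now 2)
Step 4: +2 fires, +2 burnt (F count now 2)
Step 5: +0 fires, +2 burnt (F count now 0)
Fire out after step 5
Initially T: 15, now '.': 22
Total burnt (originally-T cells now '.'): 12

Answer: 12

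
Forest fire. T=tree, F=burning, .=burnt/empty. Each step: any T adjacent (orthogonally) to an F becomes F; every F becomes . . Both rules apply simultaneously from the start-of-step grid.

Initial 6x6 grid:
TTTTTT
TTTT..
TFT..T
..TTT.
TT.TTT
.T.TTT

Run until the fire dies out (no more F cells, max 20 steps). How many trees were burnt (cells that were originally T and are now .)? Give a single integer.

Answer: 21

Derivation:
Step 1: +3 fires, +1 burnt (F count now 3)
Step 2: +4 fires, +3 burnt (F count now 4)
Step 3: +4 fires, +4 burnt (F count now 4)
Step 4: +3 fires, +4 burnt (F count now 3)
Step 5: +3 fires, +3 burnt (F count now 3)
Step 6: +3 fires, +3 burnt (F count now 3)
Step 7: +1 fires, +3 burnt (F count now 1)
Step 8: +0 fires, +1 burnt (F count now 0)
Fire out after step 8
Initially T: 25, now '.': 32
Total burnt (originally-T cells now '.'): 21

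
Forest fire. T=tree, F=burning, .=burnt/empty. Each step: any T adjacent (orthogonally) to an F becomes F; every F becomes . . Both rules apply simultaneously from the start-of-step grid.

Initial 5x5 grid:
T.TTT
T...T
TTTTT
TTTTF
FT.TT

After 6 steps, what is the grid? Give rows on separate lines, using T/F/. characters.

Step 1: 5 trees catch fire, 2 burn out
  T.TTT
  T...T
  TTTTF
  FTTF.
  .F.TF
Step 2: 6 trees catch fire, 5 burn out
  T.TTT
  T...F
  FTTF.
  .FF..
  ...F.
Step 3: 4 trees catch fire, 6 burn out
  T.TTF
  F....
  .FF..
  .....
  .....
Step 4: 2 trees catch fire, 4 burn out
  F.TF.
  .....
  .....
  .....
  .....
Step 5: 1 trees catch fire, 2 burn out
  ..F..
  .....
  .....
  .....
  .....
Step 6: 0 trees catch fire, 1 burn out
  .....
  .....
  .....
  .....
  .....

.....
.....
.....
.....
.....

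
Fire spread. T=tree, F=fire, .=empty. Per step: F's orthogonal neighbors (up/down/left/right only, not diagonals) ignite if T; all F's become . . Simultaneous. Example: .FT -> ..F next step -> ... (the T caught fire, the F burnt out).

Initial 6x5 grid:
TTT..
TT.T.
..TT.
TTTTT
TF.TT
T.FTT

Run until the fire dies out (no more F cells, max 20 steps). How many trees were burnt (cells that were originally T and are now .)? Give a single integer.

Step 1: +3 fires, +2 burnt (F count now 3)
Step 2: +5 fires, +3 burnt (F count now 5)
Step 3: +3 fires, +5 burnt (F count now 3)
Step 4: +2 fires, +3 burnt (F count now 2)
Step 5: +1 fires, +2 burnt (F count now 1)
Step 6: +0 fires, +1 burnt (F count now 0)
Fire out after step 6
Initially T: 19, now '.': 25
Total burnt (originally-T cells now '.'): 14

Answer: 14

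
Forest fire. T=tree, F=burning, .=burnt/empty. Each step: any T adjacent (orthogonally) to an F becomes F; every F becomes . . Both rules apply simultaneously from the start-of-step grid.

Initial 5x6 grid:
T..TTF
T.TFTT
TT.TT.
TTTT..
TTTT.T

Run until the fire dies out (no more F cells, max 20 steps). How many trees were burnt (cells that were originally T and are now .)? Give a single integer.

Answer: 19

Derivation:
Step 1: +6 fires, +2 burnt (F count now 6)
Step 2: +2 fires, +6 burnt (F count now 2)
Step 3: +2 fires, +2 burnt (F count now 2)
Step 4: +2 fires, +2 burnt (F count now 2)
Step 5: +3 fires, +2 burnt (F count now 3)
Step 6: +2 fires, +3 burnt (F count now 2)
Step 7: +1 fires, +2 burnt (F count now 1)
Step 8: +1 fires, +1 burnt (F count now 1)
Step 9: +0 fires, +1 burnt (F count now 0)
Fire out after step 9
Initially T: 20, now '.': 29
Total burnt (originally-T cells now '.'): 19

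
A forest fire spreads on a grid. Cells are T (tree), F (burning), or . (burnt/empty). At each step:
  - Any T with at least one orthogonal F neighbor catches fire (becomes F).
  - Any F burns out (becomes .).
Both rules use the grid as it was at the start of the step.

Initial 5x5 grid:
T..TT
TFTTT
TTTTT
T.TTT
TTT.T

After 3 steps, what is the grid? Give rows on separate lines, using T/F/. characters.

Step 1: 3 trees catch fire, 1 burn out
  T..TT
  F.FTT
  TFTTT
  T.TTT
  TTT.T
Step 2: 4 trees catch fire, 3 burn out
  F..TT
  ...FT
  F.FTT
  T.TTT
  TTT.T
Step 3: 5 trees catch fire, 4 burn out
  ...FT
  ....F
  ...FT
  F.FTT
  TTT.T

...FT
....F
...FT
F.FTT
TTT.T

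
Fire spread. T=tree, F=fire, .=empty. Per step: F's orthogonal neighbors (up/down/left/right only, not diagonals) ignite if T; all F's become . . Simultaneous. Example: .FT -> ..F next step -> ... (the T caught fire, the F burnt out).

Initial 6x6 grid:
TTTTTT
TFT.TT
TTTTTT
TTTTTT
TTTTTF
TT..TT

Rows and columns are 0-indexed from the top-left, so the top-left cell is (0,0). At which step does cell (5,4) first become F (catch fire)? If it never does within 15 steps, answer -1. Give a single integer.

Step 1: cell (5,4)='T' (+7 fires, +2 burnt)
Step 2: cell (5,4)='F' (+9 fires, +7 burnt)
  -> target ignites at step 2
Step 3: cell (5,4)='.' (+9 fires, +9 burnt)
Step 4: cell (5,4)='.' (+5 fires, +9 burnt)
Step 5: cell (5,4)='.' (+1 fires, +5 burnt)
Step 6: cell (5,4)='.' (+0 fires, +1 burnt)
  fire out at step 6

2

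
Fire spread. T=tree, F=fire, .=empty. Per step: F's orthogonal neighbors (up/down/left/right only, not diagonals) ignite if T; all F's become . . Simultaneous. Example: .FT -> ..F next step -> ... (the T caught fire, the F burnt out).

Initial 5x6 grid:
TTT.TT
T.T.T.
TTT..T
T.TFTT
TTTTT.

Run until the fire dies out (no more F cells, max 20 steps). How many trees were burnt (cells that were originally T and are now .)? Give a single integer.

Answer: 18

Derivation:
Step 1: +3 fires, +1 burnt (F count now 3)
Step 2: +4 fires, +3 burnt (F count now 4)
Step 3: +4 fires, +4 burnt (F count now 4)
Step 4: +3 fires, +4 burnt (F count now 3)
Step 5: +3 fires, +3 burnt (F count now 3)
Step 6: +1 fires, +3 burnt (F count now 1)
Step 7: +0 fires, +1 burnt (F count now 0)
Fire out after step 7
Initially T: 21, now '.': 27
Total burnt (originally-T cells now '.'): 18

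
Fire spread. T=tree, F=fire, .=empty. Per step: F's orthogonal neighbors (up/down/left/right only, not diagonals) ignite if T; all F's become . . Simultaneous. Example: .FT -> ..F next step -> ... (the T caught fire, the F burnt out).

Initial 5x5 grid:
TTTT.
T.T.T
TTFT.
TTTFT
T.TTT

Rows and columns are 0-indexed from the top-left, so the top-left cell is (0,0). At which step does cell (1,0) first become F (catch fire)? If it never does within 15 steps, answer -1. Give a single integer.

Step 1: cell (1,0)='T' (+6 fires, +2 burnt)
Step 2: cell (1,0)='T' (+5 fires, +6 burnt)
Step 3: cell (1,0)='F' (+4 fires, +5 burnt)
  -> target ignites at step 3
Step 4: cell (1,0)='.' (+2 fires, +4 burnt)
Step 5: cell (1,0)='.' (+0 fires, +2 burnt)
  fire out at step 5

3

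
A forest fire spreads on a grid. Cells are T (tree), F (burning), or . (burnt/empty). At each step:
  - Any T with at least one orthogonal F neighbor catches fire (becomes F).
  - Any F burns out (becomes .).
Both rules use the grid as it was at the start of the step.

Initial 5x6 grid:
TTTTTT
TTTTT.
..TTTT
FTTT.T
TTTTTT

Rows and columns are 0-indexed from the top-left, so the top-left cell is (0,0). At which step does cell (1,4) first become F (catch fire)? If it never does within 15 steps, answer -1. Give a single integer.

Step 1: cell (1,4)='T' (+2 fires, +1 burnt)
Step 2: cell (1,4)='T' (+2 fires, +2 burnt)
Step 3: cell (1,4)='T' (+3 fires, +2 burnt)
Step 4: cell (1,4)='T' (+3 fires, +3 burnt)
Step 5: cell (1,4)='T' (+5 fires, +3 burnt)
Step 6: cell (1,4)='F' (+6 fires, +5 burnt)
  -> target ignites at step 6
Step 7: cell (1,4)='.' (+3 fires, +6 burnt)
Step 8: cell (1,4)='.' (+1 fires, +3 burnt)
Step 9: cell (1,4)='.' (+0 fires, +1 burnt)
  fire out at step 9

6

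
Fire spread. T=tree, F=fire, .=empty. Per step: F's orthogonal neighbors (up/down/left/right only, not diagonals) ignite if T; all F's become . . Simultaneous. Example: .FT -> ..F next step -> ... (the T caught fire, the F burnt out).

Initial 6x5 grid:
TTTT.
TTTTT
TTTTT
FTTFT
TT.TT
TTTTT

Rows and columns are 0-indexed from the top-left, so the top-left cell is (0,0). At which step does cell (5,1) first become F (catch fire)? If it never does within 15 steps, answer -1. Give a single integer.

Step 1: cell (5,1)='T' (+7 fires, +2 burnt)
Step 2: cell (5,1)='T' (+9 fires, +7 burnt)
Step 3: cell (5,1)='F' (+8 fires, +9 burnt)
  -> target ignites at step 3
Step 4: cell (5,1)='.' (+2 fires, +8 burnt)
Step 5: cell (5,1)='.' (+0 fires, +2 burnt)
  fire out at step 5

3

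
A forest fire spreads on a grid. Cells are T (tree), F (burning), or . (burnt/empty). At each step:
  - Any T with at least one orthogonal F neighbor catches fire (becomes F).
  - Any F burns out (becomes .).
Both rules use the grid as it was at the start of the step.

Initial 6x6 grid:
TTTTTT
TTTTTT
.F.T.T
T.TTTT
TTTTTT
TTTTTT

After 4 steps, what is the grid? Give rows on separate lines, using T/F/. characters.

Step 1: 1 trees catch fire, 1 burn out
  TTTTTT
  TFTTTT
  ...T.T
  T.TTTT
  TTTTTT
  TTTTTT
Step 2: 3 trees catch fire, 1 burn out
  TFTTTT
  F.FTTT
  ...T.T
  T.TTTT
  TTTTTT
  TTTTTT
Step 3: 3 trees catch fire, 3 burn out
  F.FTTT
  ...FTT
  ...T.T
  T.TTTT
  TTTTTT
  TTTTTT
Step 4: 3 trees catch fire, 3 burn out
  ...FTT
  ....FT
  ...F.T
  T.TTTT
  TTTTTT
  TTTTTT

...FTT
....FT
...F.T
T.TTTT
TTTTTT
TTTTTT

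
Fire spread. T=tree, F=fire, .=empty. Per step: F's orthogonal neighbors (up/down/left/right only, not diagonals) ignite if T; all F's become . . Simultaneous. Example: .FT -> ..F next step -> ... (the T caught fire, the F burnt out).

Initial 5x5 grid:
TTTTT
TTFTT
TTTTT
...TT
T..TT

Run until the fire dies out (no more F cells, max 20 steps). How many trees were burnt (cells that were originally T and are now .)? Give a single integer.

Answer: 18

Derivation:
Step 1: +4 fires, +1 burnt (F count now 4)
Step 2: +6 fires, +4 burnt (F count now 6)
Step 3: +5 fires, +6 burnt (F count now 5)
Step 4: +2 fires, +5 burnt (F count now 2)
Step 5: +1 fires, +2 burnt (F count now 1)
Step 6: +0 fires, +1 burnt (F count now 0)
Fire out after step 6
Initially T: 19, now '.': 24
Total burnt (originally-T cells now '.'): 18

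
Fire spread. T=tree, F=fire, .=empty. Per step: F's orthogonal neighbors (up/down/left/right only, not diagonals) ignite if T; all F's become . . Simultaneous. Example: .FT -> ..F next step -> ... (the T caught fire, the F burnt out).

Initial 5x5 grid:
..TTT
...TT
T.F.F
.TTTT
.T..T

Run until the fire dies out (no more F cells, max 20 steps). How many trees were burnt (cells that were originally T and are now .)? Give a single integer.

Step 1: +3 fires, +2 burnt (F count now 3)
Step 2: +5 fires, +3 burnt (F count now 5)
Step 3: +2 fires, +5 burnt (F count now 2)
Step 4: +1 fires, +2 burnt (F count now 1)
Step 5: +0 fires, +1 burnt (F count now 0)
Fire out after step 5
Initially T: 12, now '.': 24
Total burnt (originally-T cells now '.'): 11

Answer: 11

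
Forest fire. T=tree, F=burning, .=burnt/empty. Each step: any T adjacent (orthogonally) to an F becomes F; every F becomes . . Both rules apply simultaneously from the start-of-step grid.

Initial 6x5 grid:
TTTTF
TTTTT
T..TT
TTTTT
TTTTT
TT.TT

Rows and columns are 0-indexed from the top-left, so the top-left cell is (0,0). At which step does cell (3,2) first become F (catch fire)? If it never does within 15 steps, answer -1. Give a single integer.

Step 1: cell (3,2)='T' (+2 fires, +1 burnt)
Step 2: cell (3,2)='T' (+3 fires, +2 burnt)
Step 3: cell (3,2)='T' (+4 fires, +3 burnt)
Step 4: cell (3,2)='T' (+4 fires, +4 burnt)
Step 5: cell (3,2)='F' (+4 fires, +4 burnt)
  -> target ignites at step 5
Step 6: cell (3,2)='.' (+4 fires, +4 burnt)
Step 7: cell (3,2)='.' (+2 fires, +4 burnt)
Step 8: cell (3,2)='.' (+2 fires, +2 burnt)
Step 9: cell (3,2)='.' (+1 fires, +2 burnt)
Step 10: cell (3,2)='.' (+0 fires, +1 burnt)
  fire out at step 10

5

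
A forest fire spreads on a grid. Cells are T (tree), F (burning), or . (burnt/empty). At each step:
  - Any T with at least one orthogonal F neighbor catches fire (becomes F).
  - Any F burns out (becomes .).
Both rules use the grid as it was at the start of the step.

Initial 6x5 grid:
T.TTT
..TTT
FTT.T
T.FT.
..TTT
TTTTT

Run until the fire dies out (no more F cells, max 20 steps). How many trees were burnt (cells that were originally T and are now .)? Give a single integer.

Step 1: +5 fires, +2 burnt (F count now 5)
Step 2: +3 fires, +5 burnt (F count now 3)
Step 3: +5 fires, +3 burnt (F count now 5)
Step 4: +4 fires, +5 burnt (F count now 4)
Step 5: +2 fires, +4 burnt (F count now 2)
Step 6: +0 fires, +2 burnt (F count now 0)
Fire out after step 6
Initially T: 20, now '.': 29
Total burnt (originally-T cells now '.'): 19

Answer: 19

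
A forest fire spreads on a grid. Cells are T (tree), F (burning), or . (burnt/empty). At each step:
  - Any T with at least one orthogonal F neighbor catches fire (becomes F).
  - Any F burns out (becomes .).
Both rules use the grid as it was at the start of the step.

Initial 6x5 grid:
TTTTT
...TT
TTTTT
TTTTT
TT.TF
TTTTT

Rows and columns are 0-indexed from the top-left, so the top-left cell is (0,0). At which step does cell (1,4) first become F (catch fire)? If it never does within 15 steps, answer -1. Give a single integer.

Step 1: cell (1,4)='T' (+3 fires, +1 burnt)
Step 2: cell (1,4)='T' (+3 fires, +3 burnt)
Step 3: cell (1,4)='F' (+4 fires, +3 burnt)
  -> target ignites at step 3
Step 4: cell (1,4)='.' (+5 fires, +4 burnt)
Step 5: cell (1,4)='.' (+5 fires, +5 burnt)
Step 6: cell (1,4)='.' (+3 fires, +5 burnt)
Step 7: cell (1,4)='.' (+1 fires, +3 burnt)
Step 8: cell (1,4)='.' (+1 fires, +1 burnt)
Step 9: cell (1,4)='.' (+0 fires, +1 burnt)
  fire out at step 9

3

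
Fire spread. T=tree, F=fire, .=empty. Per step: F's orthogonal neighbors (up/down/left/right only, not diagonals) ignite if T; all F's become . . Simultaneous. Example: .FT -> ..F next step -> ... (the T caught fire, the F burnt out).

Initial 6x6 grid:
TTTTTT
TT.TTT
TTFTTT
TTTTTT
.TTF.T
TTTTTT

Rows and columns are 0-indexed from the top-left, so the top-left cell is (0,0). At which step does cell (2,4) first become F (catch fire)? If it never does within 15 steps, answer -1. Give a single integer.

Step 1: cell (2,4)='T' (+6 fires, +2 burnt)
Step 2: cell (2,4)='F' (+9 fires, +6 burnt)
  -> target ignites at step 2
Step 3: cell (2,4)='.' (+9 fires, +9 burnt)
Step 4: cell (2,4)='.' (+6 fires, +9 burnt)
Step 5: cell (2,4)='.' (+1 fires, +6 burnt)
Step 6: cell (2,4)='.' (+0 fires, +1 burnt)
  fire out at step 6

2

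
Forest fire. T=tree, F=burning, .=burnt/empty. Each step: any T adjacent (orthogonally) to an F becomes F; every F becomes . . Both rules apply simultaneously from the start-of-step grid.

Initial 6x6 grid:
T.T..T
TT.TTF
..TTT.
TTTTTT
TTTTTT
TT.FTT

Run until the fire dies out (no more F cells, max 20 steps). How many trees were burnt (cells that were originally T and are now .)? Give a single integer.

Answer: 22

Derivation:
Step 1: +4 fires, +2 burnt (F count now 4)
Step 2: +6 fires, +4 burnt (F count now 6)
Step 3: +5 fires, +6 burnt (F count now 5)
Step 4: +5 fires, +5 burnt (F count now 5)
Step 5: +2 fires, +5 burnt (F count now 2)
Step 6: +0 fires, +2 burnt (F count now 0)
Fire out after step 6
Initially T: 26, now '.': 32
Total burnt (originally-T cells now '.'): 22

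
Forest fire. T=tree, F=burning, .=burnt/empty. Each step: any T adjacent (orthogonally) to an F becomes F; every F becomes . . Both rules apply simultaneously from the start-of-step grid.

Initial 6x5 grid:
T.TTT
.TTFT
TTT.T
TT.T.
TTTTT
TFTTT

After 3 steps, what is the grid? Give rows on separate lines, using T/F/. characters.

Step 1: 6 trees catch fire, 2 burn out
  T.TFT
  .TF.F
  TTT.T
  TT.T.
  TFTTT
  F.FTT
Step 2: 9 trees catch fire, 6 burn out
  T.F.F
  .F...
  TTF.F
  TF.T.
  F.FTT
  ...FT
Step 3: 4 trees catch fire, 9 burn out
  T....
  .....
  TF...
  F..T.
  ...FT
  ....F

T....
.....
TF...
F..T.
...FT
....F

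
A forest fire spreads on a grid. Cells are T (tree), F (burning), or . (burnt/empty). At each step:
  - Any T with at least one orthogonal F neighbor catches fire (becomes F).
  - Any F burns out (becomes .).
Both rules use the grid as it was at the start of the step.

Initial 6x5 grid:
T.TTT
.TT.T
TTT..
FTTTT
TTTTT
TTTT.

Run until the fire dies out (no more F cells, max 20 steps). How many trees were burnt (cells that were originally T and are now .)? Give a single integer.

Step 1: +3 fires, +1 burnt (F count now 3)
Step 2: +4 fires, +3 burnt (F count now 4)
Step 3: +5 fires, +4 burnt (F count now 5)
Step 4: +4 fires, +5 burnt (F count now 4)
Step 5: +3 fires, +4 burnt (F count now 3)
Step 6: +1 fires, +3 burnt (F count now 1)
Step 7: +1 fires, +1 burnt (F count now 1)
Step 8: +1 fires, +1 burnt (F count now 1)
Step 9: +0 fires, +1 burnt (F count now 0)
Fire out after step 9
Initially T: 23, now '.': 29
Total burnt (originally-T cells now '.'): 22

Answer: 22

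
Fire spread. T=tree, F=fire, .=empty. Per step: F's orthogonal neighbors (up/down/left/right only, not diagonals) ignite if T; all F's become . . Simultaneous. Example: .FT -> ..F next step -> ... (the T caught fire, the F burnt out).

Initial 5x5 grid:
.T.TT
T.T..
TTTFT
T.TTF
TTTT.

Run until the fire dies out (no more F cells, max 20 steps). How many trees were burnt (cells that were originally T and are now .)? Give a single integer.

Answer: 13

Derivation:
Step 1: +3 fires, +2 burnt (F count now 3)
Step 2: +4 fires, +3 burnt (F count now 4)
Step 3: +2 fires, +4 burnt (F count now 2)
Step 4: +3 fires, +2 burnt (F count now 3)
Step 5: +1 fires, +3 burnt (F count now 1)
Step 6: +0 fires, +1 burnt (F count now 0)
Fire out after step 6
Initially T: 16, now '.': 22
Total burnt (originally-T cells now '.'): 13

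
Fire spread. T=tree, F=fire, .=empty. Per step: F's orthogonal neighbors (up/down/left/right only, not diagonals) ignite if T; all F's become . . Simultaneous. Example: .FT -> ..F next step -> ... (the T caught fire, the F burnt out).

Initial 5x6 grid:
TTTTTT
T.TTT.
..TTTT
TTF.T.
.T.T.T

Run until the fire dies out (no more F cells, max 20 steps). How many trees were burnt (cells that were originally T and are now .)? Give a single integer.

Answer: 18

Derivation:
Step 1: +2 fires, +1 burnt (F count now 2)
Step 2: +4 fires, +2 burnt (F count now 4)
Step 3: +3 fires, +4 burnt (F count now 3)
Step 4: +5 fires, +3 burnt (F count now 5)
Step 5: +2 fires, +5 burnt (F count now 2)
Step 6: +2 fires, +2 burnt (F count now 2)
Step 7: +0 fires, +2 burnt (F count now 0)
Fire out after step 7
Initially T: 20, now '.': 28
Total burnt (originally-T cells now '.'): 18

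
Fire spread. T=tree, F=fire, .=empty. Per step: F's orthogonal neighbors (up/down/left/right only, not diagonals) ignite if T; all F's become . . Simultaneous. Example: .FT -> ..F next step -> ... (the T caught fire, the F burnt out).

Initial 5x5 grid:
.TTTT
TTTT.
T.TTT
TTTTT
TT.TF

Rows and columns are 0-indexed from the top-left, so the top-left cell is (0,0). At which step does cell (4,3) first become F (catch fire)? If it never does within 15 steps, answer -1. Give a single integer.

Step 1: cell (4,3)='F' (+2 fires, +1 burnt)
  -> target ignites at step 1
Step 2: cell (4,3)='.' (+2 fires, +2 burnt)
Step 3: cell (4,3)='.' (+2 fires, +2 burnt)
Step 4: cell (4,3)='.' (+3 fires, +2 burnt)
Step 5: cell (4,3)='.' (+4 fires, +3 burnt)
Step 6: cell (4,3)='.' (+5 fires, +4 burnt)
Step 7: cell (4,3)='.' (+2 fires, +5 burnt)
Step 8: cell (4,3)='.' (+0 fires, +2 burnt)
  fire out at step 8

1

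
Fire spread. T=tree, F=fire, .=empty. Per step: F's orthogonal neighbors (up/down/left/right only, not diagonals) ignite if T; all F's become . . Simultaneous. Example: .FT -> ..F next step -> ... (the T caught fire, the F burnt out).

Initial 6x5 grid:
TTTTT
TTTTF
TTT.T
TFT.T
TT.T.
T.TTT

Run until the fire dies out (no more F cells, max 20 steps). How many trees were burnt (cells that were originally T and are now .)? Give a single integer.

Step 1: +7 fires, +2 burnt (F count now 7)
Step 2: +7 fires, +7 burnt (F count now 7)
Step 3: +4 fires, +7 burnt (F count now 4)
Step 4: +1 fires, +4 burnt (F count now 1)
Step 5: +0 fires, +1 burnt (F count now 0)
Fire out after step 5
Initially T: 23, now '.': 26
Total burnt (originally-T cells now '.'): 19

Answer: 19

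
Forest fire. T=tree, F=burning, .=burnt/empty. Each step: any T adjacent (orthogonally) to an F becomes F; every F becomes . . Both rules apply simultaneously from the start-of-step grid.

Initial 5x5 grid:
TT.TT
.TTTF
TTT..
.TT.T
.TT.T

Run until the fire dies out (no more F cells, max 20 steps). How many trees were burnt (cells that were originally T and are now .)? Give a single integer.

Answer: 14

Derivation:
Step 1: +2 fires, +1 burnt (F count now 2)
Step 2: +2 fires, +2 burnt (F count now 2)
Step 3: +2 fires, +2 burnt (F count now 2)
Step 4: +3 fires, +2 burnt (F count now 3)
Step 5: +4 fires, +3 burnt (F count now 4)
Step 6: +1 fires, +4 burnt (F count now 1)
Step 7: +0 fires, +1 burnt (F count now 0)
Fire out after step 7
Initially T: 16, now '.': 23
Total burnt (originally-T cells now '.'): 14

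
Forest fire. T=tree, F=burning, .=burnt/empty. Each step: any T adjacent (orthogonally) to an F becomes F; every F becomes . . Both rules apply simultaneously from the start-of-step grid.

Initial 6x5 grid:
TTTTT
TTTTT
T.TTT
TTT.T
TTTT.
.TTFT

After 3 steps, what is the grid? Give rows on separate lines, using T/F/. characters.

Step 1: 3 trees catch fire, 1 burn out
  TTTTT
  TTTTT
  T.TTT
  TTT.T
  TTTF.
  .TF.F
Step 2: 2 trees catch fire, 3 burn out
  TTTTT
  TTTTT
  T.TTT
  TTT.T
  TTF..
  .F...
Step 3: 2 trees catch fire, 2 burn out
  TTTTT
  TTTTT
  T.TTT
  TTF.T
  TF...
  .....

TTTTT
TTTTT
T.TTT
TTF.T
TF...
.....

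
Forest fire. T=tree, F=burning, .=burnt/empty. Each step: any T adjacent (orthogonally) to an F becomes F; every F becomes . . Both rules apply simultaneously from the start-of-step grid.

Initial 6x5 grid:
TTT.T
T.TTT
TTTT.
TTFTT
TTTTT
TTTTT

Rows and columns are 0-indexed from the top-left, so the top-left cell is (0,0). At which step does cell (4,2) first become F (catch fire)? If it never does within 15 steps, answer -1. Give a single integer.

Step 1: cell (4,2)='F' (+4 fires, +1 burnt)
  -> target ignites at step 1
Step 2: cell (4,2)='.' (+8 fires, +4 burnt)
Step 3: cell (4,2)='.' (+7 fires, +8 burnt)
Step 4: cell (4,2)='.' (+5 fires, +7 burnt)
Step 5: cell (4,2)='.' (+2 fires, +5 burnt)
Step 6: cell (4,2)='.' (+0 fires, +2 burnt)
  fire out at step 6

1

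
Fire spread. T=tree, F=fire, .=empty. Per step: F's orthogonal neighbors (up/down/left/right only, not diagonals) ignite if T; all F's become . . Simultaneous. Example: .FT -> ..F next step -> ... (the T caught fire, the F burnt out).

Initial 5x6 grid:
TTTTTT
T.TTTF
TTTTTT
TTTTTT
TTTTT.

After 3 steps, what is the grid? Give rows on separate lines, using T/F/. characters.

Step 1: 3 trees catch fire, 1 burn out
  TTTTTF
  T.TTF.
  TTTTTF
  TTTTTT
  TTTTT.
Step 2: 4 trees catch fire, 3 burn out
  TTTTF.
  T.TF..
  TTTTF.
  TTTTTF
  TTTTT.
Step 3: 4 trees catch fire, 4 burn out
  TTTF..
  T.F...
  TTTF..
  TTTTF.
  TTTTT.

TTTF..
T.F...
TTTF..
TTTTF.
TTTTT.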